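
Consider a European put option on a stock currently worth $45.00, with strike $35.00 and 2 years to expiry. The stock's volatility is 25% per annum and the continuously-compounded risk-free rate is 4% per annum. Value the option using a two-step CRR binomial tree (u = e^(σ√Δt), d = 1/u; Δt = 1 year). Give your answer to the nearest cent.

$1.65

CRR parameters: u = e^(σ√Δt) = e^(0.25·√1) = 1.2840, d = 1/u = 0.7788
Per-period rate: rΔt = 0.04·1 = 0.04, so R = e^0.04 = 1.0408
Risk-neutral probability p = (e^0.04 − 0.7788)/(1.2840 − 0.7788) = 0.2620/0.5052 = 0.5186
Terminal stock prices: S_uu = 74.19, S_ud = 45, S_dd = 27.29
Terminal payoffs (K − S): max(-39.19, 0) = 0, max(-10, 0) = 0, max(7.706, 0) = 7.706
Node u (S = 57.78): V_u = e^(−0.04)·[0.5186·0.0000 + 0.4814·0.0000] = 0.0000
Node d (S = 35.05): V_d = e^(−0.04)·[0.5186·0.0000 + 0.4814·7.7061] = 3.5643
Node 0 (S = 45): V_0 = e^(−0.04)·[0.5186·0.0000 + 0.4814·3.5643] = 1.6486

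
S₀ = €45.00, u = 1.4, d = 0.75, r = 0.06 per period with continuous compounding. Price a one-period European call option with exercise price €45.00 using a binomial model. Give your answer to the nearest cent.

€8.13

Risk-neutral probability p = (e^0.06 − 0.75)/(1.4 − 0.75) = 0.3118/0.6500 = 0.4797
Terminal stock prices: S_u = 63, S_d = 33.75
Terminal payoffs (S − K): max(18, 0) = 18, max(-11.25, 0) = 0
Node 0 (S = 45): V_0 = e^(−0.06)·[0.4797·18.0000 + 0.5203·0.0000] = 8.1326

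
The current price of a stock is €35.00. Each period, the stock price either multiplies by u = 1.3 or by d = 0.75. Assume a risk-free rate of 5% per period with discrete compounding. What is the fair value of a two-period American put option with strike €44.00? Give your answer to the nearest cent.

€9.90

Risk-neutral probability p = (1 + 0.05 − 0.75)/(1.3 − 0.75) = 0.3000/0.5500 = 0.5455
Terminal stock prices: S_uu = 59.15, S_ud = 34.12, S_dd = 19.69
Terminal payoffs (K − S): max(-15.15, 0) = 0, max(9.875, 0) = 9.875, max(24.31, 0) = 24.31
Node u (S = 45.5): continuation = 1/1.05·[0.5455·0.0000 + 0.4545·9.8750] = 4.2749; exercise value = 0.0000 ≤ continuation, so V_u = 4.2749
Node d (S = 26.25): continuation = 1/1.05·[0.5455·9.8750 + 0.4545·24.3125] = 15.6548; exercise value = 17.7500 > continuation, so V_d = 17.7500 (exercise)
Node 0 (S = 35): continuation = 1/1.05·[0.5455·4.2749 + 0.4545·17.7500] = 9.9047; exercise value = 9.0000 ≤ continuation, so V_0 = 9.9047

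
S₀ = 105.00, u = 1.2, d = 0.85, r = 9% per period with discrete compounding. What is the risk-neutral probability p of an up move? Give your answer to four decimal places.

p = 0.6857

Risk-neutral probability p = (1 + 0.09 − 0.85)/(1.2 − 0.85) = 0.2400/0.3500 = 0.6857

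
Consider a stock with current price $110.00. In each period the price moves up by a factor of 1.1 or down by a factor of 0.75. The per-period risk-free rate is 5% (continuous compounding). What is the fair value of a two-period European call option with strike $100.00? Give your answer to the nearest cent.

Risk-neutral probability p = (e^0.05 − 0.75)/(1.1 − 0.75) = 0.3013/0.3500 = 0.8608
Terminal stock prices: S_uu = 133.1, S_ud = 90.75, S_dd = 61.88
Terminal payoffs (S − K): max(33.1, 0) = 33.1, max(-9.25, 0) = 0, max(-38.12, 0) = 0
Node u (S = 121): V_u = e^(−0.05)·[0.8608·33.1000 + 0.1392·0.0000] = 27.1021
Node d (S = 82.5): V_d = e^(−0.05)·[0.8608·0.0000 + 0.1392·0.0000] = 0.0000
Node 0 (S = 110): V_0 = e^(−0.05)·[0.8608·27.1021 + 0.1392·0.0000] = 22.1910

$22.19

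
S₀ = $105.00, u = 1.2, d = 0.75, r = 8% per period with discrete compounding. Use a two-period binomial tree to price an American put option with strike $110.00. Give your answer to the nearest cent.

Risk-neutral probability p = (1 + 0.08 − 0.75)/(1.2 − 0.75) = 0.3300/0.4500 = 0.7333
Terminal stock prices: S_uu = 151.2, S_ud = 94.5, S_dd = 59.06
Terminal payoffs (K − S): max(-41.2, 0) = 0, max(15.5, 0) = 15.5, max(50.94, 0) = 50.94
Node u (S = 126): continuation = 1/1.08·[0.7333·0.0000 + 0.2667·15.5000] = 3.8272; exercise value = 0.0000 ≤ continuation, so V_u = 3.8272
Node d (S = 78.75): continuation = 1/1.08·[0.7333·15.5000 + 0.2667·50.9375] = 23.1019; exercise value = 31.2500 > continuation, so V_d = 31.2500 (exercise)
Node 0 (S = 105): continuation = 1/1.08·[0.7333·3.8272 + 0.2667·31.2500] = 10.3147; exercise value = 5.0000 ≤ continuation, so V_0 = 10.3147

$10.31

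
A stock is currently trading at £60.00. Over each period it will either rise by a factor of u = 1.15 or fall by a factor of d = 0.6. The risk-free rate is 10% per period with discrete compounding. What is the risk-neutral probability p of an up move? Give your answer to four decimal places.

Risk-neutral probability p = (1 + 0.1 − 0.6)/(1.15 − 0.6) = 0.5000/0.5500 = 0.9091

p = 0.9091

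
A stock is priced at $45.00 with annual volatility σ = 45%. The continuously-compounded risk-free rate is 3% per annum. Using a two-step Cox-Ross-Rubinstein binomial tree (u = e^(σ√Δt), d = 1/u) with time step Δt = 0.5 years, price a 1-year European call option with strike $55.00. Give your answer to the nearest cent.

CRR parameters: u = e^(σ√Δt) = e^(0.45·√0.5) = 1.3746, d = 1/u = 0.7275
Per-period rate: rΔt = 0.03·0.5 = 0.015, so R = e^0.015 = 1.0151
Risk-neutral probability p = (e^0.015 − 0.7275)/(1.3746 − 0.7275) = 0.2877/0.6472 = 0.4445
Terminal stock prices: S_uu = 85.03, S_ud = 45, S_dd = 23.81
Terminal payoffs (S − K): max(30.03, 0) = 30.03, max(-10, 0) = 0, max(-31.19, 0) = 0
Node u (S = 61.86): V_u = e^(−0.015)·[0.4445·30.0346 + 0.5555·0.0000] = 13.1506
Node d (S = 32.74): V_d = e^(−0.015)·[0.4445·0.0000 + 0.5555·0.0000] = 0.0000
Node 0 (S = 45): V_0 = e^(−0.015)·[0.4445·13.1506 + 0.5555·0.0000] = 5.7580

$5.76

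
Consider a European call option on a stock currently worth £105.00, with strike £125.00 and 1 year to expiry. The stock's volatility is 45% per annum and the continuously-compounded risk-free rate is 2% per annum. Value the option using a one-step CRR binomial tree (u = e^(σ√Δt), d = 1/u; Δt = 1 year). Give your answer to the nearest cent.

£15.99

CRR parameters: u = e^(σ√Δt) = e^(0.45·√1) = 1.5683, d = 1/u = 0.6376
Per-period rate: rΔt = 0.02·1 = 0.02, so R = e^0.02 = 1.0202
Risk-neutral probability p = (e^0.02 − 0.6376)/(1.5683 − 0.6376) = 0.3826/0.9307 = 0.4111
Terminal stock prices: S_u = 164.7, S_d = 66.95
Terminal payoffs (S − K): max(39.67, 0) = 39.67, max(-58.05, 0) = 0
Node 0 (S = 105): V_0 = e^(−0.02)·[0.4111·39.6728 + 0.5889·0.0000] = 15.9852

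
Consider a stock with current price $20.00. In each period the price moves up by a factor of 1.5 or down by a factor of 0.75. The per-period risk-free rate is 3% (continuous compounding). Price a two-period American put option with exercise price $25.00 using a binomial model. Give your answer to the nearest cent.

Risk-neutral probability p = (e^0.03 − 0.75)/(1.5 − 0.75) = 0.2805/0.7500 = 0.3739
Terminal stock prices: S_uu = 45, S_ud = 22.5, S_dd = 11.25
Terminal payoffs (K − S): max(-20, 0) = 0, max(2.5, 0) = 2.5, max(13.75, 0) = 13.75
Node u (S = 30): continuation = e^(−0.03)·[0.3739·0.0000 + 0.6261·2.5000] = 1.5189; exercise value = 0.0000 ≤ continuation, so V_u = 1.5189
Node d (S = 15): continuation = e^(−0.03)·[0.3739·2.5000 + 0.6261·13.7500] = 9.2611; exercise value = 10.0000 > continuation, so V_d = 10.0000 (exercise)
Node 0 (S = 20): continuation = e^(−0.03)·[0.3739·1.5189 + 0.6261·10.0000] = 6.6268; exercise value = 5.0000 ≤ continuation, so V_0 = 6.6268

$6.63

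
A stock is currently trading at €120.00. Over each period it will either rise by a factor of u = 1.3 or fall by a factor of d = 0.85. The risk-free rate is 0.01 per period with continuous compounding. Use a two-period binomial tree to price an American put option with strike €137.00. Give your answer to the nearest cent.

€23.32

Risk-neutral probability p = (e^0.01 − 0.85)/(1.3 − 0.85) = 0.1601/0.4500 = 0.3557
Terminal stock prices: S_uu = 202.8, S_ud = 132.6, S_dd = 86.7
Terminal payoffs (K − S): max(-65.8, 0) = 0, max(4.4, 0) = 4.4, max(50.3, 0) = 50.3
Node u (S = 156): continuation = e^(−0.01)·[0.3557·0.0000 + 0.6443·4.4000] = 2.8069; exercise value = 0.0000 ≤ continuation, so V_u = 2.8069
Node d (S = 102): continuation = e^(−0.01)·[0.3557·4.4000 + 0.6443·50.3000] = 33.6368; exercise value = 35.0000 > continuation, so V_d = 35.0000 (exercise)
Node 0 (S = 120): continuation = e^(−0.01)·[0.3557·2.8069 + 0.6443·35.0000] = 23.3156; exercise value = 17.0000 ≤ continuation, so V_0 = 23.3156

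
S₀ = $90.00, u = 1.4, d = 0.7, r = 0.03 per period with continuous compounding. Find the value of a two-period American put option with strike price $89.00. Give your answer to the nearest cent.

Risk-neutral probability p = (e^0.03 − 0.7)/(1.4 − 0.7) = 0.3305/0.7000 = 0.4721
Terminal stock prices: S_uu = 176.4, S_ud = 88.2, S_dd = 44.1
Terminal payoffs (K − S): max(-87.4, 0) = 0, max(0.8, 0) = 0.8, max(44.9, 0) = 44.9
Node u (S = 126): continuation = e^(−0.03)·[0.4721·0.0000 + 0.5279·0.8000] = 0.4099; exercise value = 0.0000 ≤ continuation, so V_u = 0.4099
Node d (S = 63): continuation = e^(−0.03)·[0.4721·0.8000 + 0.5279·44.9000] = 23.3697; exercise value = 26.0000 > continuation, so V_d = 26.0000 (exercise)
Node 0 (S = 90): continuation = e^(−0.03)·[0.4721·0.4099 + 0.5279·26.0000] = 13.5081; exercise value = 0.0000 ≤ continuation, so V_0 = 13.5081

$13.51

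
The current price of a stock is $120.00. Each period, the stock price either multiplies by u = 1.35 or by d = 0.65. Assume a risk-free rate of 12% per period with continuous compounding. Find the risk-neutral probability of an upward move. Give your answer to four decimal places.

Risk-neutral probability p = (e^0.12 − 0.65)/(1.35 − 0.65) = 0.4775/0.7000 = 0.6821

p = 0.6821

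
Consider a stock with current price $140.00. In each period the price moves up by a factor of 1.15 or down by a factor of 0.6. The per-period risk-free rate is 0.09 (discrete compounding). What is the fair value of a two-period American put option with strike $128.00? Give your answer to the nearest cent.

Risk-neutral probability p = (1 + 0.09 − 0.6)/(1.15 − 0.6) = 0.4900/0.5500 = 0.8909
Terminal stock prices: S_uu = 185.1, S_ud = 96.6, S_dd = 50.4
Terminal payoffs (K − S): max(-57.15, 0) = 0, max(31.4, 0) = 31.4, max(77.6, 0) = 77.6
Node u (S = 161): continuation = 1/1.09·[0.8909·0.0000 + 0.1091·31.4000] = 3.1426; exercise value = 0.0000 ≤ continuation, so V_u = 3.1426
Node d (S = 84): continuation = 1/1.09·[0.8909·31.4000 + 0.1091·77.6000] = 33.4312; exercise value = 44.0000 > continuation, so V_d = 44.0000 (exercise)
Node 0 (S = 140): continuation = 1/1.09·[0.8909·3.1426 + 0.1091·44.0000] = 6.9723; exercise value = 0.0000 ≤ continuation, so V_0 = 6.9723

$6.97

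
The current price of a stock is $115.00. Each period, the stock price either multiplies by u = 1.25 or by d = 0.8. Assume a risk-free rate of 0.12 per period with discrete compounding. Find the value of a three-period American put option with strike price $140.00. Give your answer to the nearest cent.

Risk-neutral probability p = (1 + 0.12 − 0.8)/(1.25 − 0.8) = 0.3200/0.4500 = 0.7111
Terminal stock prices: S_uuu = 224.6, S_uud = 143.8, S_udd = 92, S_ddd = 58.88
Terminal payoffs (K − S): max(-84.61, 0) = 0, max(-3.75, 0) = 0, max(48, 0) = 48, max(81.12, 0) = 81.12
Node uu (S = 179.7): continuation = 1/1.12·[0.7111·0.0000 + 0.2889·0.0000] = 0.0000; exercise value = 0.0000 ≤ continuation, so V_uu = 0.0000
Node ud (S = 115): continuation = 1/1.12·[0.7111·0.0000 + 0.2889·48.0000] = 12.3810; exercise value = 25.0000 > continuation, so V_ud = 25.0000 (exercise)
Node dd (S = 73.6): continuation = 1/1.12·[0.7111·48.0000 + 0.2889·81.1200] = 51.4000; exercise value = 66.4000 > continuation, so V_dd = 66.4000 (exercise)
Node u (S = 143.8): continuation = 1/1.12·[0.7111·0.0000 + 0.2889·25.0000] = 6.4484; exercise value = 0.0000 ≤ continuation, so V_u = 6.4484
Node d (S = 92): continuation = 1/1.12·[0.7111·25.0000 + 0.2889·66.4000] = 33.0000; exercise value = 48.0000 > continuation, so V_d = 48.0000 (exercise)
Node 0 (S = 115): continuation = 1/1.12·[0.7111·6.4484 + 0.2889·48.0000] = 16.4752; exercise value = 25.0000 > continuation, so V_0 = 25.0000 (exercise)

$25.00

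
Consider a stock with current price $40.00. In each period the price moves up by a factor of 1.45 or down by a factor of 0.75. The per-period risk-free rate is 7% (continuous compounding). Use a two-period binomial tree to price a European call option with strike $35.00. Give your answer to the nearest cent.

$12.73

Risk-neutral probability p = (e^0.07 − 0.75)/(1.45 − 0.75) = 0.3225/0.7000 = 0.4607
Terminal stock prices: S_uu = 84.1, S_ud = 43.5, S_dd = 22.5
Terminal payoffs (S − K): max(49.1, 0) = 49.1, max(8.5, 0) = 8.5, max(-12.5, 0) = 0
Node u (S = 58): V_u = e^(−0.07)·[0.4607·49.1000 + 0.5393·8.5000] = 25.3662
Node d (S = 30): V_d = e^(−0.07)·[0.4607·8.5000 + 0.5393·0.0000] = 3.6514
Node 0 (S = 40): V_0 = e^(−0.07)·[0.4607·25.3662 + 0.5393·3.6514] = 12.7328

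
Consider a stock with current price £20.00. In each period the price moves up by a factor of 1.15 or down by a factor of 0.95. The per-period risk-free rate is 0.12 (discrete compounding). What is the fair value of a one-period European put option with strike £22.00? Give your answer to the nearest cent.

£0.40

Risk-neutral probability p = (1 + 0.12 − 0.95)/(1.15 − 0.95) = 0.1700/0.2000 = 0.8500
Terminal stock prices: S_u = 23, S_d = 19
Terminal payoffs (K − S): max(-1, 0) = 0, max(3, 0) = 3
Node 0 (S = 20): V_0 = 1/1.12·[0.8500·0.0000 + 0.1500·3.0000] = 0.4018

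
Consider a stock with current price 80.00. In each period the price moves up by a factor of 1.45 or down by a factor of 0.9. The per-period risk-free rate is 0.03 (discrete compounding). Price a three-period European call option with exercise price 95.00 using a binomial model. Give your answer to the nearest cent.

8.40

Risk-neutral probability p = (1 + 0.03 − 0.9)/(1.45 − 0.9) = 0.1300/0.5500 = 0.2364
Terminal stock prices: S_uuu = 243.9, S_uud = 151.4, S_udd = 93.96, S_ddd = 58.32
Terminal payoffs (S − K): max(148.9, 0) = 148.9, max(56.38, 0) = 56.38, max(-1.04, 0) = 0, max(-36.68, 0) = 0
Node uu (S = 168.2): V_uu = 1/1.03·[0.2364·148.8900 + 0.7636·56.3800] = 75.9670
Node ud (S = 104.4): V_ud = 1/1.03·[0.2364·56.3800 + 0.7636·0.0000] = 12.9380
Node dd (S = 64.8): V_dd = 1/1.03·[0.2364·0.0000 + 0.7636·0.0000] = 0.0000
Node u (S = 116): V_u = 1/1.03·[0.2364·75.9670 + 0.7636·12.9380] = 27.0250
Node d (S = 72): V_d = 1/1.03·[0.2364·12.9380 + 0.7636·0.0000] = 2.9690
Node 0 (S = 80): V_0 = 1/1.03·[0.2364·27.0250 + 0.7636·2.9690] = 8.4029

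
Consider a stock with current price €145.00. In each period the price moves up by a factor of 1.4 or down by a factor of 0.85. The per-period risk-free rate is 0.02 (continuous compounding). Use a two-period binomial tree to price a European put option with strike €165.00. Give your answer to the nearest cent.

€27.60

Risk-neutral probability p = (e^0.02 − 0.85)/(1.4 − 0.85) = 0.1702/0.5500 = 0.3095
Terminal stock prices: S_uu = 284.2, S_ud = 172.5, S_dd = 104.8
Terminal payoffs (K − S): max(-119.2, 0) = 0, max(-7.55, 0) = 0, max(60.24, 0) = 60.24
Node u (S = 203): V_u = e^(−0.02)·[0.3095·0.0000 + 0.6905·0.0000] = 0.0000
Node d (S = 123.2): V_d = e^(−0.02)·[0.3095·0.0000 + 0.6905·60.2375] = 40.7729
Node 0 (S = 145): V_0 = e^(−0.02)·[0.3095·0.0000 + 0.6905·40.7729] = 27.5979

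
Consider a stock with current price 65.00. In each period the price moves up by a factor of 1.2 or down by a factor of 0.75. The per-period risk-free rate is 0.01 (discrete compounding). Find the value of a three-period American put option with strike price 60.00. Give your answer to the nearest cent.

Risk-neutral probability p = (1 + 0.01 − 0.75)/(1.2 − 0.75) = 0.2600/0.4500 = 0.5778
Terminal stock prices: S_uuu = 112.3, S_uud = 70.2, S_udd = 43.88, S_ddd = 27.42
Terminal payoffs (K − S): max(-52.32, 0) = 0, max(-10.2, 0) = 0, max(16.12, 0) = 16.12, max(32.58, 0) = 32.58
Node uu (S = 93.6): continuation = 1/1.01·[0.5778·0.0000 + 0.4222·0.0000] = 0.0000; exercise value = 0.0000 ≤ continuation, so V_uu = 0.0000
Node ud (S = 58.5): continuation = 1/1.01·[0.5778·0.0000 + 0.4222·16.1250] = 6.7409; exercise value = 1.5000 ≤ continuation, so V_ud = 6.7409
Node dd (S = 36.56): continuation = 1/1.01·[0.5778·16.1250 + 0.4222·32.5781] = 22.8434; exercise value = 23.4375 > continuation, so V_dd = 23.4375 (exercise)
Node u (S = 78): continuation = 1/1.01·[0.5778·0.0000 + 0.4222·6.7409] = 2.8180; exercise value = 0.0000 ≤ continuation, so V_u = 2.8180
Node d (S = 48.75): continuation = 1/1.01·[0.5778·6.7409 + 0.4222·23.4375] = 13.6540; exercise value = 11.2500 ≤ continuation, so V_d = 13.6540
Node 0 (S = 65): continuation = 1/1.01·[0.5778·2.8180 + 0.4222·13.6540] = 7.3200; exercise value = 0.0000 ≤ continuation, so V_0 = 7.3200

7.32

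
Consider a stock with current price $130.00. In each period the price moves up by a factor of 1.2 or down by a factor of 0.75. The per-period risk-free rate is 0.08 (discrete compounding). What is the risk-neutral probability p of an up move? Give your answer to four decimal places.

Risk-neutral probability p = (1 + 0.08 − 0.75)/(1.2 − 0.75) = 0.3300/0.4500 = 0.7333

p = 0.7333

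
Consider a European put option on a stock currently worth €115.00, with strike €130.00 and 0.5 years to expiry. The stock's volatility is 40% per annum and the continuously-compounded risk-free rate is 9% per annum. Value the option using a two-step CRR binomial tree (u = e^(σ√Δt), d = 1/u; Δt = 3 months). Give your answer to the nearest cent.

€19.48

CRR parameters: u = e^(σ√Δt) = e^(0.4·√0.25) = 1.2214, d = 1/u = 0.8187
Per-period rate: rΔt = 0.09·0.25 = 0.0225, so R = e^0.0225 = 1.0228
Risk-neutral probability p = (e^0.0225 − 0.8187)/(1.2214 − 0.8187) = 0.2040/0.4027 = 0.5067
Terminal stock prices: S_uu = 171.6, S_ud = 115, S_dd = 77.09
Terminal payoffs (K − S): max(-41.56, 0) = 0, max(15, 0) = 15, max(52.91, 0) = 52.91
Node u (S = 140.5): V_u = e^(−0.0225)·[0.5067·0.0000 + 0.4933·15.0000] = 7.2352
Node d (S = 94.15): V_d = e^(−0.0225)·[0.5067·15.0000 + 0.4933·52.9132] = 32.9536
Node 0 (S = 115): V_0 = e^(−0.0225)·[0.5067·7.2352 + 0.4933·32.9536] = 19.4795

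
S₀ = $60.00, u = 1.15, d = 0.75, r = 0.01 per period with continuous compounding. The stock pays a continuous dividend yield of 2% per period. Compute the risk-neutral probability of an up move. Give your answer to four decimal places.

p = 0.6001

Per-period risk-free factor R = e^0.01 = 1.0101; dividend-adjusted growth = e^(0.01−0.02) = 0.9900.
Risk-neutral probability p = (0.9900 − 0.75)/(1.15 − 0.75) = 0.2400/0.4000 = 0.6001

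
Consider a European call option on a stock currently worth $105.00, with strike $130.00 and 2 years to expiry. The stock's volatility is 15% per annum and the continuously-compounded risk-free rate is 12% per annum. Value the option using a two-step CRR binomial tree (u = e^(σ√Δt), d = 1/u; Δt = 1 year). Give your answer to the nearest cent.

$7.25

CRR parameters: u = e^(σ√Δt) = e^(0.15·√1) = 1.1618, d = 1/u = 0.8607
Per-period rate: rΔt = 0.12·1 = 0.12, so R = e^0.12 = 1.1275
Risk-neutral probability p = (e^0.12 − 0.8607)/(1.1618 − 0.8607) = 0.2668/0.3011 = 0.8860
Terminal stock prices: S_uu = 141.7, S_ud = 105, S_dd = 77.79
Terminal payoffs (S − K): max(11.74, 0) = 11.74, max(-25, 0) = 0, max(-52.21, 0) = 0
Node u (S = 122): V_u = e^(−0.12)·[0.8860·11.7352 + 0.1140·0.0000] = 9.2213
Node d (S = 90.37): V_d = e^(−0.12)·[0.8860·0.0000 + 0.1140·0.0000] = 0.0000
Node 0 (S = 105): V_0 = e^(−0.12)·[0.8860·9.2213 + 0.1140·0.0000] = 7.2460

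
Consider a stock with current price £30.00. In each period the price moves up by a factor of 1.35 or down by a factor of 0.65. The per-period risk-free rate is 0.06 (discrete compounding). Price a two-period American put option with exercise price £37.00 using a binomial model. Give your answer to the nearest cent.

£9.14

Risk-neutral probability p = (1 + 0.06 − 0.65)/(1.35 − 0.65) = 0.4100/0.7000 = 0.5857
Terminal stock prices: S_uu = 54.68, S_ud = 26.32, S_dd = 12.68
Terminal payoffs (K − S): max(-17.68, 0) = 0, max(10.68, 0) = 10.68, max(24.32, 0) = 24.32
Node u (S = 40.5): continuation = 1/1.06·[0.5857·0.0000 + 0.4143·10.6750] = 4.1722; exercise value = 0.0000 ≤ continuation, so V_u = 4.1722
Node d (S = 19.5): continuation = 1/1.06·[0.5857·10.6750 + 0.4143·24.3250] = 15.4057; exercise value = 17.5000 > continuation, so V_d = 17.5000 (exercise)
Node 0 (S = 30): continuation = 1/1.06·[0.5857·4.1722 + 0.4143·17.5000] = 9.1450; exercise value = 7.0000 ≤ continuation, so V_0 = 9.1450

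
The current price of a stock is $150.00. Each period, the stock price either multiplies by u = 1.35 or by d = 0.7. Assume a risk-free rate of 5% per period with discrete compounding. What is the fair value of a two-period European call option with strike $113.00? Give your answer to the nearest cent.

$55.14

Risk-neutral probability p = (1 + 0.05 − 0.7)/(1.35 − 0.7) = 0.3500/0.6500 = 0.5385
Terminal stock prices: S_uu = 273.4, S_ud = 141.8, S_dd = 73.5
Terminal payoffs (S − K): max(160.4, 0) = 160.4, max(28.75, 0) = 28.75, max(-39.5, 0) = 0
Node u (S = 202.5): V_u = 1/1.05·[0.5385·160.3750 + 0.4615·28.7500] = 94.8810
Node d (S = 105): V_d = 1/1.05·[0.5385·28.7500 + 0.4615·0.0000] = 14.7436
Node 0 (S = 150): V_0 = 1/1.05·[0.5385·94.8810 + 0.4615·14.7436] = 55.1376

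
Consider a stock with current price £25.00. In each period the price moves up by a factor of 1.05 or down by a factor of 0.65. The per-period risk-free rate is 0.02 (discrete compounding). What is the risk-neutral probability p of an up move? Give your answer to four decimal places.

Risk-neutral probability p = (1 + 0.02 − 0.65)/(1.05 − 0.65) = 0.3700/0.4000 = 0.9250

p = 0.9250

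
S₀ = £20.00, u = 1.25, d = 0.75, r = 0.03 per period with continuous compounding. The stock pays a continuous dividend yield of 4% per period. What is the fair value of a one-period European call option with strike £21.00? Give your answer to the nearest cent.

£1.86

Per-period risk-free factor R = e^0.03 = 1.0305; dividend-adjusted growth = e^(0.03−0.04) = 0.9900.
Risk-neutral probability p = (0.9900 − 0.75)/(1.25 − 0.75) = 0.2400/0.5000 = 0.4801
Terminal stock prices: S_u = 25, S_d = 15
Terminal payoffs (S − K): max(4, 0) = 4, max(-6, 0) = 0
Node 0 (S = 20): V_0 = e^(−0.03)·[0.4801·4.0000 + 0.5199·0.0000] = 1.8636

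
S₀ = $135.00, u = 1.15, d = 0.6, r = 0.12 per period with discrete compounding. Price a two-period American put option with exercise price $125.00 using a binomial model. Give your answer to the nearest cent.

Risk-neutral probability p = (1 + 0.12 − 0.6)/(1.15 − 0.6) = 0.5200/0.5500 = 0.9455
Terminal stock prices: S_uu = 178.5, S_ud = 93.15, S_dd = 48.6
Terminal payoffs (K − S): max(-53.54, 0) = 0, max(31.85, 0) = 31.85, max(76.4, 0) = 76.4
Node u (S = 155.2): continuation = 1/1.12·[0.9455·0.0000 + 0.0545·31.8500] = 1.5511; exercise value = 0.0000 ≤ continuation, so V_u = 1.5511
Node d (S = 81): continuation = 1/1.12·[0.9455·31.8500 + 0.0545·76.4000] = 30.6071; exercise value = 44.0000 > continuation, so V_d = 44.0000 (exercise)
Node 0 (S = 135): continuation = 1/1.12·[0.9455·1.5511 + 0.0545·44.0000] = 3.4523; exercise value = 0.0000 ≤ continuation, so V_0 = 3.4523

$3.45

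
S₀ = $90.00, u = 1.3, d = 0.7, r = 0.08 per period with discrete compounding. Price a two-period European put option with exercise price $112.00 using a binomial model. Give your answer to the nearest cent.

$19.81

Risk-neutral probability p = (1 + 0.08 − 0.7)/(1.3 − 0.7) = 0.3800/0.6000 = 0.6333
Terminal stock prices: S_uu = 152.1, S_ud = 81.9, S_dd = 44.1
Terminal payoffs (K − S): max(-40.1, 0) = 0, max(30.1, 0) = 30.1, max(67.9, 0) = 67.9
Node u (S = 117): V_u = 1/1.08·[0.6333·0.0000 + 0.3667·30.1000] = 10.2191
Node d (S = 63): V_d = 1/1.08·[0.6333·30.1000 + 0.3667·67.9000] = 40.7037
Node 0 (S = 90): V_0 = 1/1.08·[0.6333·10.2191 + 0.3667·40.7037] = 19.8119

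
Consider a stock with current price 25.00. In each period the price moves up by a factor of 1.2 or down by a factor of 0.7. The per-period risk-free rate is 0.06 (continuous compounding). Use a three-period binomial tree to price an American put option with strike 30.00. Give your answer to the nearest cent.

Risk-neutral probability p = (e^0.06 − 0.7)/(1.2 − 0.7) = 0.3618/0.5000 = 0.7237
Terminal stock prices: S_uuu = 43.2, S_uud = 25.2, S_udd = 14.7, S_ddd = 8.575
Terminal payoffs (K − S): max(-13.2, 0) = 0, max(4.8, 0) = 4.8, max(15.3, 0) = 15.3, max(21.43, 0) = 21.43
Node uu (S = 36): continuation = e^(−0.06)·[0.7237·0.0000 + 0.2763·4.8000] = 1.2491; exercise value = 0.0000 ≤ continuation, so V_uu = 1.2491
Node ud (S = 21): continuation = e^(−0.06)·[0.7237·4.8000 + 0.2763·15.3000] = 7.2529; exercise value = 9.0000 > continuation, so V_ud = 9.0000 (exercise)
Node dd (S = 12.25): continuation = e^(−0.06)·[0.7237·15.3000 + 0.2763·21.4250] = 16.0029; exercise value = 17.7500 > continuation, so V_dd = 17.7500 (exercise)
Node u (S = 30): continuation = e^(−0.06)·[0.7237·1.2491 + 0.2763·9.0000] = 3.1934; exercise value = 0.0000 ≤ continuation, so V_u = 3.1934
Node d (S = 17.5): continuation = e^(−0.06)·[0.7237·9.0000 + 0.2763·17.7500] = 10.7529; exercise value = 12.5000 > continuation, so V_d = 12.5000 (exercise)
Node 0 (S = 25): continuation = e^(−0.06)·[0.7237·3.1934 + 0.2763·12.5000] = 5.4294; exercise value = 5.0000 ≤ continuation, so V_0 = 5.4294

5.43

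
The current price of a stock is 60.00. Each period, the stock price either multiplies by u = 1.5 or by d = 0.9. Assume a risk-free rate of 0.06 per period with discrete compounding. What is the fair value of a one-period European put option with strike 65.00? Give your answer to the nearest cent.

7.61

Risk-neutral probability p = (1 + 0.06 − 0.9)/(1.5 − 0.9) = 0.1600/0.6000 = 0.2667
Terminal stock prices: S_u = 90, S_d = 54
Terminal payoffs (K − S): max(-25, 0) = 0, max(11, 0) = 11
Node 0 (S = 60): V_0 = 1/1.06·[0.2667·0.0000 + 0.7333·11.0000] = 7.6101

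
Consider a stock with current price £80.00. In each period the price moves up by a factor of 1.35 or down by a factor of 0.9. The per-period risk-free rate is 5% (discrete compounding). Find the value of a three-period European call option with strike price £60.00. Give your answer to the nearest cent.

Risk-neutral probability p = (1 + 0.05 − 0.9)/(1.35 − 0.9) = 0.1500/0.4500 = 0.3333
Terminal stock prices: S_uuu = 196.8, S_uud = 131.2, S_udd = 87.48, S_ddd = 58.32
Terminal payoffs (S − K): max(136.8, 0) = 136.8, max(71.22, 0) = 71.22, max(27.48, 0) = 27.48, max(-1.68, 0) = 0
Node uu (S = 145.8): V_uu = 1/1.05·[0.3333·136.8300 + 0.6667·71.2200] = 88.6571
Node ud (S = 97.2): V_ud = 1/1.05·[0.3333·71.2200 + 0.6667·27.4800] = 40.0571
Node dd (S = 64.8): V_dd = 1/1.05·[0.3333·27.4800 + 0.6667·0.0000] = 8.7238
Node u (S = 108): V_u = 1/1.05·[0.3333·88.6571 + 0.6667·40.0571] = 53.5782
Node d (S = 72): V_d = 1/1.05·[0.3333·40.0571 + 0.6667·8.7238] = 18.2555
Node 0 (S = 80): V_0 = 1/1.05·[0.3333·53.5782 + 0.6667·18.2555] = 28.5997

£28.60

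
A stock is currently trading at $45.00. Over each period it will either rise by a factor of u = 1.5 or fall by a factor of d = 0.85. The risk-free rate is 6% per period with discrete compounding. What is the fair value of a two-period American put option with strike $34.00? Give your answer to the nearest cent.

$0.61

Risk-neutral probability p = (1 + 0.06 − 0.85)/(1.5 − 0.85) = 0.2100/0.6500 = 0.3231
Terminal stock prices: S_uu = 101.2, S_ud = 57.38, S_dd = 32.51
Terminal payoffs (K − S): max(-67.25, 0) = 0, max(-23.38, 0) = 0, max(1.488, 0) = 1.488
Node u (S = 67.5): continuation = 1/1.06·[0.3231·0.0000 + 0.6769·0.0000] = 0.0000; exercise value = 0.0000 ≤ continuation, so V_u = 0.0000
Node d (S = 38.25): continuation = 1/1.06·[0.3231·0.0000 + 0.6769·1.4875] = 0.9499; exercise value = 0.0000 ≤ continuation, so V_d = 0.9499
Node 0 (S = 45): continuation = 1/1.06·[0.3231·0.0000 + 0.6769·0.9499] = 0.6066; exercise value = 0.0000 ≤ continuation, so V_0 = 0.6066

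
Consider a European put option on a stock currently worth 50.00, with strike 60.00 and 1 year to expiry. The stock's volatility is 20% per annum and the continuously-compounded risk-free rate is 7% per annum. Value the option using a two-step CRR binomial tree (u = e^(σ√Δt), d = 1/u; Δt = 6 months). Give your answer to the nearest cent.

8.00

CRR parameters: u = e^(σ√Δt) = e^(0.2·√0.5) = 1.1519, d = 1/u = 0.8681
Per-period rate: rΔt = 0.07·0.5 = 0.035, so R = e^0.035 = 1.0356
Risk-neutral probability p = (e^0.035 − 0.8681)/(1.1519 − 0.8681) = 0.1675/0.2838 = 0.5902
Terminal stock prices: S_uu = 66.34, S_ud = 50, S_dd = 37.68
Terminal payoffs (K − S): max(-6.345, 0) = 0, max(10, 0) = 10, max(22.32, 0) = 22.32
Node u (S = 57.6): V_u = e^(−0.035)·[0.5902·0.0000 + 0.4098·10.0000] = 3.9569
Node d (S = 43.41): V_d = e^(−0.035)·[0.5902·10.0000 + 0.4098·22.3181] = 14.5302
Node 0 (S = 50): V_0 = e^(−0.035)·[0.5902·3.9569 + 0.4098·14.5302] = 8.0045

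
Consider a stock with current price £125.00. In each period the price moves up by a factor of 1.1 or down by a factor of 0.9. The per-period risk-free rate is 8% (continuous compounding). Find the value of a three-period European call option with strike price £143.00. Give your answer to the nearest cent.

Risk-neutral probability p = (e^0.08 − 0.9)/(1.1 − 0.9) = 0.1833/0.2000 = 0.9164
Terminal stock prices: S_uuu = 166.4, S_uud = 136.1, S_udd = 111.4, S_ddd = 91.13
Terminal payoffs (S − K): max(23.38, 0) = 23.38, max(-6.875, 0) = 0, max(-31.62, 0) = 0, max(-51.87, 0) = 0
Node uu (S = 151.3): V_uu = e^(−0.08)·[0.9164·23.3750 + 0.0836·0.0000] = 19.7747
Node ud (S = 123.8): V_ud = e^(−0.08)·[0.9164·0.0000 + 0.0836·0.0000] = 0.0000
Node dd (S = 101.2): V_dd = e^(−0.08)·[0.9164·0.0000 + 0.0836·0.0000] = 0.0000
Node u (S = 137.5): V_u = e^(−0.08)·[0.9164·19.7747 + 0.0836·0.0000] = 16.7289
Node d (S = 112.5): V_d = e^(−0.08)·[0.9164·0.0000 + 0.0836·0.0000] = 0.0000
Node 0 (S = 125): V_0 = e^(−0.08)·[0.9164·16.7289 + 0.0836·0.0000] = 14.1523

£14.15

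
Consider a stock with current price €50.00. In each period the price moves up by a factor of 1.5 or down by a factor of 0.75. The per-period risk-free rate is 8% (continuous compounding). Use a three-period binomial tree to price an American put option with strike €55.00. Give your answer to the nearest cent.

Risk-neutral probability p = (e^0.08 − 0.75)/(1.5 − 0.75) = 0.3333/0.7500 = 0.4444
Terminal stock prices: S_uuu = 168.8, S_uud = 84.38, S_udd = 42.19, S_ddd = 21.09
Terminal payoffs (K − S): max(-113.8, 0) = 0, max(-29.38, 0) = 0, max(12.81, 0) = 12.81, max(33.91, 0) = 33.91
Node uu (S = 112.5): continuation = e^(−0.08)·[0.4444·0.0000 + 0.5556·0.0000] = 0.0000; exercise value = 0.0000 ≤ continuation, so V_uu = 0.0000
Node ud (S = 56.25): continuation = e^(−0.08)·[0.4444·0.0000 + 0.5556·12.8125] = 6.5715; exercise value = 0.0000 ≤ continuation, so V_ud = 6.5715
Node dd (S = 28.12): continuation = e^(−0.08)·[0.4444·12.8125 + 0.5556·33.9062] = 22.6464; exercise value = 26.8750 > continuation, so V_dd = 26.8750 (exercise)
Node u (S = 75): continuation = e^(−0.08)·[0.4444·0.0000 + 0.5556·6.5715] = 3.3705; exercise value = 0.0000 ≤ continuation, so V_u = 3.3705
Node d (S = 37.5): continuation = e^(−0.08)·[0.4444·6.5715 + 0.5556·26.8750] = 16.4799; exercise value = 17.5000 > continuation, so V_d = 17.5000 (exercise)
Node 0 (S = 50): continuation = e^(−0.08)·[0.4444·3.3705 + 0.5556·17.5000] = 10.3584; exercise value = 5.0000 ≤ continuation, so V_0 = 10.3584

€10.36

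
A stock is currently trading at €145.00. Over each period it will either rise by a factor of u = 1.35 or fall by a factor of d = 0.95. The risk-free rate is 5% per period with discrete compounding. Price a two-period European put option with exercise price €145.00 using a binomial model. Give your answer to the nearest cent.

€7.21

Risk-neutral probability p = (1 + 0.05 − 0.95)/(1.35 − 0.95) = 0.1000/0.4000 = 0.2500
Terminal stock prices: S_uu = 264.3, S_ud = 186, S_dd = 130.9
Terminal payoffs (K − S): max(-119.3, 0) = 0, max(-40.96, 0) = 0, max(14.14, 0) = 14.14
Node u (S = 195.8): V_u = 1/1.05·[0.2500·0.0000 + 0.7500·0.0000] = 0.0000
Node d (S = 137.8): V_d = 1/1.05·[0.2500·0.0000 + 0.7500·14.1375] = 10.0982
Node 0 (S = 145): V_0 = 1/1.05·[0.2500·0.0000 + 0.7500·10.0982] = 7.2130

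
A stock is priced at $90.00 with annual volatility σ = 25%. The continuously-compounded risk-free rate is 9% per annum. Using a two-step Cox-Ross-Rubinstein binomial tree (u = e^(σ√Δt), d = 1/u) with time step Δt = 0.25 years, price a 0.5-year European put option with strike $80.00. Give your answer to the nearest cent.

$1.84

CRR parameters: u = e^(σ√Δt) = e^(0.25·√0.25) = 1.1331, d = 1/u = 0.8825
Per-period rate: rΔt = 0.09·0.25 = 0.0225, so R = e^0.0225 = 1.0228
Risk-neutral probability p = (e^0.0225 − 0.8825)/(1.1331 − 0.8825) = 0.1403/0.2507 = 0.5596
Terminal stock prices: S_uu = 115.6, S_ud = 90, S_dd = 70.09
Terminal payoffs (K − S): max(-35.56, 0) = 0, max(-10, 0) = 0, max(9.908, 0) = 9.908
Node u (S = 102): V_u = e^(−0.0225)·[0.5596·0.0000 + 0.4404·0.0000] = 0.0000
Node d (S = 79.42): V_d = e^(−0.0225)·[0.5596·0.0000 + 0.4404·9.9079] = 4.2666
Node 0 (S = 90): V_0 = e^(−0.0225)·[0.5596·0.0000 + 0.4404·4.2666] = 1.8373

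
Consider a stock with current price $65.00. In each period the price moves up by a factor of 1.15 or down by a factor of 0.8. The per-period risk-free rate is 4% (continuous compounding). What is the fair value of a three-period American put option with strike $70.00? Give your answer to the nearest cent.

Risk-neutral probability p = (e^0.04 − 0.8)/(1.15 − 0.8) = 0.2408/0.3500 = 0.6880
Terminal stock prices: S_uuu = 98.86, S_uud = 68.77, S_udd = 47.84, S_ddd = 33.28
Terminal payoffs (K − S): max(-28.86, 0) = 0, max(1.23, 0) = 1.23, max(22.16, 0) = 22.16, max(36.72, 0) = 36.72
Node uu (S = 85.96): continuation = e^(−0.04)·[0.6880·0.0000 + 0.3120·1.2300] = 0.3687; exercise value = 0.0000 ≤ continuation, so V_uu = 0.3687
Node ud (S = 59.8): continuation = e^(−0.04)·[0.6880·1.2300 + 0.3120·22.1600] = 7.4553; exercise value = 10.2000 > continuation, so V_ud = 10.2000 (exercise)
Node dd (S = 41.6): continuation = e^(−0.04)·[0.6880·22.1600 + 0.3120·36.7200] = 25.6553; exercise value = 28.4000 > continuation, so V_dd = 28.4000 (exercise)
Node u (S = 74.75): continuation = e^(−0.04)·[0.6880·0.3687 + 0.3120·10.2000] = 3.3010; exercise value = 0.0000 ≤ continuation, so V_u = 3.3010
Node d (S = 52): continuation = e^(−0.04)·[0.6880·10.2000 + 0.3120·28.4000] = 15.2553; exercise value = 18.0000 > continuation, so V_d = 18.0000 (exercise)
Node 0 (S = 65): continuation = e^(−0.04)·[0.6880·3.3010 + 0.3120·18.0000] = 7.5774; exercise value = 5.0000 ≤ continuation, so V_0 = 7.5774

$7.58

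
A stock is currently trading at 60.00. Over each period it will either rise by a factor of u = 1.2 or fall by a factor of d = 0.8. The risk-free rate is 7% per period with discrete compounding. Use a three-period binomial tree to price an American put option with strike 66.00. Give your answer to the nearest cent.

7.08

Risk-neutral probability p = (1 + 0.07 − 0.8)/(1.2 − 0.8) = 0.2700/0.4000 = 0.6750
Terminal stock prices: S_uuu = 103.7, S_uud = 69.12, S_udd = 46.08, S_ddd = 30.72
Terminal payoffs (K − S): max(-37.68, 0) = 0, max(-3.12, 0) = 0, max(19.92, 0) = 19.92, max(35.28, 0) = 35.28
Node uu (S = 86.4): continuation = 1/1.07·[0.6750·0.0000 + 0.3250·0.0000] = 0.0000; exercise value = 0.0000 ≤ continuation, so V_uu = 0.0000
Node ud (S = 57.6): continuation = 1/1.07·[0.6750·0.0000 + 0.3250·19.9200] = 6.0505; exercise value = 8.4000 > continuation, so V_ud = 8.4000 (exercise)
Node dd (S = 38.4): continuation = 1/1.07·[0.6750·19.9200 + 0.3250·35.2800] = 23.2822; exercise value = 27.6000 > continuation, so V_dd = 27.6000 (exercise)
Node u (S = 72): continuation = 1/1.07·[0.6750·0.0000 + 0.3250·8.4000] = 2.5514; exercise value = 0.0000 ≤ continuation, so V_u = 2.5514
Node d (S = 48): continuation = 1/1.07·[0.6750·8.4000 + 0.3250·27.6000] = 13.6822; exercise value = 18.0000 > continuation, so V_d = 18.0000 (exercise)
Node 0 (S = 60): continuation = 1/1.07·[0.6750·2.5514 + 0.3250·18.0000] = 7.0768; exercise value = 6.0000 ≤ continuation, so V_0 = 7.0768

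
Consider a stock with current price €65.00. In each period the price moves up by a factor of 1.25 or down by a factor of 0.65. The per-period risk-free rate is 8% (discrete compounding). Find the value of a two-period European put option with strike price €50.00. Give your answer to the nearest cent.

€1.55

Risk-neutral probability p = (1 + 0.08 − 0.65)/(1.25 − 0.65) = 0.4300/0.6000 = 0.7167
Terminal stock prices: S_uu = 101.6, S_ud = 52.81, S_dd = 27.46
Terminal payoffs (K − S): max(-51.56, 0) = 0, max(-2.812, 0) = 0, max(22.54, 0) = 22.54
Node u (S = 81.25): V_u = 1/1.08·[0.7167·0.0000 + 0.2833·0.0000] = 0.0000
Node d (S = 42.25): V_d = 1/1.08·[0.7167·0.0000 + 0.2833·22.5375] = 5.9126
Node 0 (S = 65): V_0 = 1/1.08·[0.7167·0.0000 + 0.2833·5.9126] = 1.5511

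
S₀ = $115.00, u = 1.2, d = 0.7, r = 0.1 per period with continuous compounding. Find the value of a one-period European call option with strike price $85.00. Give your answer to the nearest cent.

Risk-neutral probability p = (e^0.1 − 0.7)/(1.2 − 0.7) = 0.4052/0.5000 = 0.8103
Terminal stock prices: S_u = 138, S_d = 80.5
Terminal payoffs (S − K): max(53, 0) = 53, max(-4.5, 0) = 0
Node 0 (S = 115): V_0 = e^(−0.1)·[0.8103·53.0000 + 0.1897·0.0000] = 38.8611

$38.86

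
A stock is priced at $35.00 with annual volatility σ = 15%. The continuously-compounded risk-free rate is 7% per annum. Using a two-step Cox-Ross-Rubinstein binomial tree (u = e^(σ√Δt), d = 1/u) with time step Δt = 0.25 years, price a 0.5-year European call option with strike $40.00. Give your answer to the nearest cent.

CRR parameters: u = e^(σ√Δt) = e^(0.15·√0.25) = 1.0779, d = 1/u = 0.9277
Per-period rate: rΔt = 0.07·0.25 = 0.0175, so R = e^0.0175 = 1.0177
Risk-neutral probability p = (e^0.0175 − 0.9277)/(1.0779 − 0.9277) = 0.0899/0.1501 = 0.5988
Terminal stock prices: S_uu = 40.66, S_ud = 35, S_dd = 30.12
Terminal payoffs (S − K): max(0.6642, 0) = 0.6642, max(-5, 0) = 0, max(-9.875, 0) = 0
Node u (S = 37.73): V_u = e^(−0.0175)·[0.5988·0.6642 + 0.4012·0.0000] = 0.3908
Node d (S = 32.47): V_d = e^(−0.0175)·[0.5988·0.0000 + 0.4012·0.0000] = 0.0000
Node 0 (S = 35): V_0 = e^(−0.0175)·[0.5988·0.3908 + 0.4012·0.0000] = 0.2300

$0.23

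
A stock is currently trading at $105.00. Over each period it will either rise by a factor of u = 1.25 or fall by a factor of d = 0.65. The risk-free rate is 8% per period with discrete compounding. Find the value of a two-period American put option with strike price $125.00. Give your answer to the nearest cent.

$21.80

Risk-neutral probability p = (1 + 0.08 − 0.65)/(1.25 − 0.65) = 0.4300/0.6000 = 0.7167
Terminal stock prices: S_uu = 164.1, S_ud = 85.31, S_dd = 44.36
Terminal payoffs (K − S): max(-39.06, 0) = 0, max(39.69, 0) = 39.69, max(80.64, 0) = 80.64
Node u (S = 131.2): continuation = 1/1.08·[0.7167·0.0000 + 0.2833·39.6875] = 10.4118; exercise value = 0.0000 ≤ continuation, so V_u = 10.4118
Node d (S = 68.25): continuation = 1/1.08·[0.7167·39.6875 + 0.2833·80.6375] = 47.4907; exercise value = 56.7500 > continuation, so V_d = 56.7500 (exercise)
Node 0 (S = 105): continuation = 1/1.08·[0.7167·10.4118 + 0.2833·56.7500] = 21.7972; exercise value = 20.0000 ≤ continuation, so V_0 = 21.7972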